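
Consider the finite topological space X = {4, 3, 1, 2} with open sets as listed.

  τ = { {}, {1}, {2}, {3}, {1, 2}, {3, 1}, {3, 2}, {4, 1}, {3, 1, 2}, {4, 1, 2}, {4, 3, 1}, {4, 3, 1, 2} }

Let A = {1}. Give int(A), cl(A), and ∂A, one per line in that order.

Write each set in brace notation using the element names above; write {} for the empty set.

int(A) = {1}
cl(A)  = {4, 1}
∂A     = {4}

interior: largest open inside A is {1} (from {}, {1})
cl via duality: int({4, 3, 2}) = {3, 2}, so X∖{3, 2} = {4, 1}
cl∖int = {4}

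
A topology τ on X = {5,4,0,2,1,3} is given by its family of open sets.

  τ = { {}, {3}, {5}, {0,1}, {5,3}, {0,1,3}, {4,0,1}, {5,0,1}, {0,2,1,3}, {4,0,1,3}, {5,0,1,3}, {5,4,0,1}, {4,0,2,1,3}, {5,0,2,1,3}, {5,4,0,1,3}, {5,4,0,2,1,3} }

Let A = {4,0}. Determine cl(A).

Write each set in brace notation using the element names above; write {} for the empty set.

closure: X∖int(X∖A) = X∖{5,3} = {4,0,2,1}

{4,0,2,1}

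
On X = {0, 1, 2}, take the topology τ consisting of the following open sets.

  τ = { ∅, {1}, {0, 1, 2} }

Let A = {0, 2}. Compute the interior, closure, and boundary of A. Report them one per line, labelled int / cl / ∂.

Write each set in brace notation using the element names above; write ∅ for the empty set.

int(A) = ∅
cl(A)  = {0, 2}
∂A     = {0, 2}

interior: largest open inside A is ∅ (from ∅)
cl via duality: int({1}) = {1}, so X∖{1} = {0, 2}
cl∖int = {0, 2}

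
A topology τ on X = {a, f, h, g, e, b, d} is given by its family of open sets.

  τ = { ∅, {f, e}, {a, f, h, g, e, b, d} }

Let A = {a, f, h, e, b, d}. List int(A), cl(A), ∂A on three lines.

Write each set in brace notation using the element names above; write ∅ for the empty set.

int(A) = {f, e}
cl(A)  = {a, f, h, g, e, b, d}
∂A     = {a, h, g, b, d}

open subsets of A: ∅, {f, e}; so int(A) = {f, e}
closure: X∖int(X∖A) = X∖∅ = {a, f, h, g, e, b, d}
∂A = {a, f, h, g, e, b, d} minus {f, e} = {a, h, g, b, d}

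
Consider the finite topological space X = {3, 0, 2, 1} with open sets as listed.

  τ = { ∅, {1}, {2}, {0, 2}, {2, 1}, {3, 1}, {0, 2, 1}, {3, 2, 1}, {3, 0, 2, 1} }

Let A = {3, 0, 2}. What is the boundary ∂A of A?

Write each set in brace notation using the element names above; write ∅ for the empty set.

{3}

open subsets of A: ∅, {2}, {0, 2}; so int(A) = {0, 2}
closure: X∖int(X∖A) = X∖{1} = {3, 0, 2}
∂A = {3, 0, 2} minus {0, 2} = {3}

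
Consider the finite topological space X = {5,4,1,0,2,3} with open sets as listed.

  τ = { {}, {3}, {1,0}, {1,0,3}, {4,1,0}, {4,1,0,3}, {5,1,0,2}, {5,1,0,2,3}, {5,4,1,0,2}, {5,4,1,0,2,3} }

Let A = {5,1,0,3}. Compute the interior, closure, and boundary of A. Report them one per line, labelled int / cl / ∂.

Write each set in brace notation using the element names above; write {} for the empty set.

int(A) = {1,0,3}
cl(A)  = {5,4,1,0,2,3}
∂A     = {5,4,2}

interior: largest open inside A is {1,0,3} (from {}, {3}, {1,0}, {1,0,3})
cl via duality: int({4,2}) = {}, so X∖{} = {5,4,1,0,2,3}
cl∖int = {5,4,2}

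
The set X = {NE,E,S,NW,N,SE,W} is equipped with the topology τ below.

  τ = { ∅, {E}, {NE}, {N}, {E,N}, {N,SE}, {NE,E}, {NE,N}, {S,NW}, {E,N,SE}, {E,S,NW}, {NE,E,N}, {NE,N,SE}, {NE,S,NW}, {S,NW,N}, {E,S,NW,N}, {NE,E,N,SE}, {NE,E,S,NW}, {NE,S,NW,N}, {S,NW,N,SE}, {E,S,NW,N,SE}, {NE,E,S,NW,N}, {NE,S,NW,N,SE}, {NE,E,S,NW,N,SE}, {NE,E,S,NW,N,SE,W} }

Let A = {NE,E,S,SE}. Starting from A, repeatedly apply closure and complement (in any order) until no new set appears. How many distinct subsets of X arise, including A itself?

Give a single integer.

12

X∖A={NW,N,W}, int(X∖A)={N}, hence cl(A)={NE,E,S,NW,SE,W}
Orbit (k=closure, c=complement):
  1. A     = {NE,E,S,SE}
  2. kA    = {NE,E,S,NW,SE,W}
  3. cA    = {NW,N,W}
  4. ckA   = {N}
  5. kcA   = {S,NW,N,SE,W}
  6. kckA  = {N,SE,W}
  7. ckcA  = {NE,E}
  8. ckckA = {NE,E,S,NW}
  9. kckcA = {NE,E,W}
  10. kckckA = {NE,E,S,NW,W}
  11. ckckcA = {S,NW,N,SE}
  12. ckckckA = {N,SE}
(closed under both — stop)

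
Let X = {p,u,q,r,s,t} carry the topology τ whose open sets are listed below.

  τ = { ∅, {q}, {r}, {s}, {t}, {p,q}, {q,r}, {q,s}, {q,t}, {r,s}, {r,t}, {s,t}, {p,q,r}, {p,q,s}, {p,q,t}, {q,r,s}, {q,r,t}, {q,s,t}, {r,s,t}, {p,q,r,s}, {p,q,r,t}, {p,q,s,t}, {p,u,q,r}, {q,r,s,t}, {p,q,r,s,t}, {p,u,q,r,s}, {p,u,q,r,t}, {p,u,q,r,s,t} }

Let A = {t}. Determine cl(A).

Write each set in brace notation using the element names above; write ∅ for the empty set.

X∖A={p,u,q,r,s}, int(X∖A)={p,u,q,r,s}, hence cl(A)={t}

{t}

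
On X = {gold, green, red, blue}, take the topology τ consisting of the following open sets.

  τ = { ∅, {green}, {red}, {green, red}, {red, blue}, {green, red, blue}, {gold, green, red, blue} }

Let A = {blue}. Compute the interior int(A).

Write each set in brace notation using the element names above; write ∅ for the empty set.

open subsets of A: ∅; so int(A) = ∅

∅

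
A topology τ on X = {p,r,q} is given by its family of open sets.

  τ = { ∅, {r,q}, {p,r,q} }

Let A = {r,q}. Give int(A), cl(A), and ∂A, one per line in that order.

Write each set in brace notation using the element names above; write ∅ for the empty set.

int(A) = {r,q}
cl(A)  = {p,r,q}
∂A     = {p}

U open, U⊆A: ∅, {r,q}. int(A) = ⋃ = {r,q}
X∖A={p}, int(X∖A)=∅, hence cl(A)={p,r,q}
∂A: remove int from cl → {p}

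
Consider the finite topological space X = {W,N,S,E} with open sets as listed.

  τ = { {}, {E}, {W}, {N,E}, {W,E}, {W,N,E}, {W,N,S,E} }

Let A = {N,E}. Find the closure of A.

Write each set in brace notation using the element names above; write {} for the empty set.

{N,S,E}

complement {W,S}; its interior {W}; cl(A) = X∖{W} = {N,S,E}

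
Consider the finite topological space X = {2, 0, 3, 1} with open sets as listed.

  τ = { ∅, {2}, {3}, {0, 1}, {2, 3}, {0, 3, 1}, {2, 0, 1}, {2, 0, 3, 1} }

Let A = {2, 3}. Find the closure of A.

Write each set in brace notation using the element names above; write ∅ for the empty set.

complement {0, 1}; its interior {0, 1}; cl(A) = X∖{0, 1} = {2, 3}

{2, 3}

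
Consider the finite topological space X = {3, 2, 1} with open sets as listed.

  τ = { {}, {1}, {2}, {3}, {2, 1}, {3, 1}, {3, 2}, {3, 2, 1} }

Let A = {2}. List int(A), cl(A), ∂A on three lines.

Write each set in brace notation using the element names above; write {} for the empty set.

U open, U⊆A: {}, {2}. int(A) = ⋃ = {2}
X∖A={3, 1}, int(X∖A)={3, 1}, hence cl(A)={2}
∂A: remove int from cl → {}

int(A) = {2}
cl(A)  = {2}
∂A     = {}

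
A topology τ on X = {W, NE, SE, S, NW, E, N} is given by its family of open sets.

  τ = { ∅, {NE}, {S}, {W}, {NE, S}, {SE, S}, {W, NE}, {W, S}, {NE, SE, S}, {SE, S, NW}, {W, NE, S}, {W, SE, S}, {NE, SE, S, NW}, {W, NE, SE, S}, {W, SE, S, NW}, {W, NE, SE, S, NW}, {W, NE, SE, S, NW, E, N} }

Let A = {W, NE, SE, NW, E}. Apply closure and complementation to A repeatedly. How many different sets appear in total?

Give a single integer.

8

closure: X∖int(X∖A) = X∖{S} = {W, NE, SE, NW, E, N}
Let k=closure and c=complement:
  1. A     = {W, NE, SE, NW, E}
  2. kA    = {W, NE, SE, NW, E, N}
  3. cA    = {S, N}
  4. ckA   = {S}
  5. kcA   = {SE, S, NW, E, N}
  6. ckcA  = {W, NE}
  7. kckcA = {W, NE, E, N}
  8. ckckcA = {SE, S, NW}
— saturated at 8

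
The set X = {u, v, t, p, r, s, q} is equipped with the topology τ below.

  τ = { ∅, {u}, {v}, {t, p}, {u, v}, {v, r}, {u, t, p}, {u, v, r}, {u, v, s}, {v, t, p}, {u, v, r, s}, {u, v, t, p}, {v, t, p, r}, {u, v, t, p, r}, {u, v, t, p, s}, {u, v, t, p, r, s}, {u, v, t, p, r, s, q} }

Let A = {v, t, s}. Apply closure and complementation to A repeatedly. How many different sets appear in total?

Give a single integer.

cl via duality: int({u, p, r, q}) = {u}, so X∖{u} = {v, t, p, r, s, q}
Write k for closure, c for complement:
  1. A     = {v, t, s}
  2. kA    = {v, t, p, r, s, q}
  3. cA    = {u, p, r, q}
  4. ckA   = {u}
  5. kcA   = {u, t, p, r, s, q}
  6. kckA  = {u, s, q}
  7. ckcA  = {v}
  8. ckckA = {v, t, p, r}
  9. kckcA = {v, r, s, q}
  10. ckckcA = {u, t, p}
  11. kckckcA = {u, t, p, s, q}
  12. ckckckcA = {v, r}
applying k or c yields no new set

12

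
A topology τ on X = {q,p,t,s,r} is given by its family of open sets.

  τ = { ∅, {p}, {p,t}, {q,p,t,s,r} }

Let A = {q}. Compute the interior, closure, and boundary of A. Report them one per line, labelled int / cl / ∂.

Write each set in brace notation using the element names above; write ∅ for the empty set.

int(A) = ∅
cl(A)  = {q,s,r}
∂A     = {q,s,r}

opens ⊆ A: ∅; union → int = ∅
complement {p,t,s,r}; its interior {p,t}; cl(A) = X∖{p,t} = {q,s,r}
boundary = {q,s,r} ∖ ∅ = {q,s,r}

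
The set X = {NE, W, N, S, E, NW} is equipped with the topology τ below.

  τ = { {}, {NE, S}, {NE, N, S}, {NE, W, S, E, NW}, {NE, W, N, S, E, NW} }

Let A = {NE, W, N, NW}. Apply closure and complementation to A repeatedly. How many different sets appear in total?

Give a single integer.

complement {S, E}; its interior {}; cl(A) = X∖{} = {NE, W, N, S, E, NW}
With k = closure, c = complement:
  1. A     = {NE, W, N, NW}
  2. kA    = {NE, W, N, S, E, NW}
  3. cA    = {S, E}
  4. ckA   = {}
k, c of each give nothing new

4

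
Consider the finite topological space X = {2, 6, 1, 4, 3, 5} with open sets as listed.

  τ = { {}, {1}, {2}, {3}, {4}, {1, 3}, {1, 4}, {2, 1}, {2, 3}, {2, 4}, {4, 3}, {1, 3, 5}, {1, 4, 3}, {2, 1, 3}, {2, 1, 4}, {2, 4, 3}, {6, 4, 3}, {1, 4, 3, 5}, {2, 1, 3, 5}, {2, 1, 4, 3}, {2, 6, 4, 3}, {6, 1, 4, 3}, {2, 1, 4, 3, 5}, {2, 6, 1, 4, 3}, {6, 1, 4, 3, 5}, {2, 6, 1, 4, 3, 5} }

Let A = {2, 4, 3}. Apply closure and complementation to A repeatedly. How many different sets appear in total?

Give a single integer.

cl via duality: int({6, 1, 5}) = {1}, so X∖{1} = {2, 6, 4, 3, 5}
Write k for closure, c for complement:
  1. A     = {2, 4, 3}
  2. kA    = {2, 6, 4, 3, 5}
  3. cA    = {6, 1, 5}
  4. ckA   = {1}
  5. kckA  = {1, 5}
  6. ckckA = {2, 6, 4, 3}
applying k or c yields no new set

6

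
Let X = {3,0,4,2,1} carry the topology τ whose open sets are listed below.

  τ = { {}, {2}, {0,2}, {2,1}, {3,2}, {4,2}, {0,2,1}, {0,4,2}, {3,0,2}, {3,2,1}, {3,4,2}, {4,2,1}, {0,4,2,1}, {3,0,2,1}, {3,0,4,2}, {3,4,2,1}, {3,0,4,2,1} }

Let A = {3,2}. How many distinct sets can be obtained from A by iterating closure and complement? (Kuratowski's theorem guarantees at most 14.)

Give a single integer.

4

complement {0,4,1}; its interior {}; cl(A) = X∖{} = {3,0,4,2,1}
With k = closure, c = complement:
  1. A     = {3,2}
  2. kA    = {3,0,4,2,1}
  3. cA    = {0,4,1}
  4. ckA   = {}
k, c of each give nothing new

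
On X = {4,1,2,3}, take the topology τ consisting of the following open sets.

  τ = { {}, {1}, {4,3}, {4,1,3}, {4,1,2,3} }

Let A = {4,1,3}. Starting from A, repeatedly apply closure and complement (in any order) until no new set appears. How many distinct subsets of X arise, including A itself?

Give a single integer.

4

closure: X∖int(X∖A) = X∖{} = {4,1,2,3}
Let k=closure and c=complement:
  1. A     = {4,1,3}
  2. kA    = {4,1,2,3}
  3. cA    = {2}
  4. ckA   = {}
— saturated at 4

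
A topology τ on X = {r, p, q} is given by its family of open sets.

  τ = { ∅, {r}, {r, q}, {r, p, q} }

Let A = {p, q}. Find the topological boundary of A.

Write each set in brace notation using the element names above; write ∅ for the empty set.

opens ⊆ A: ∅; union → int = ∅
complement {r}; its interior {r}; cl(A) = X∖{r} = {p, q}
boundary = {p, q} ∖ ∅ = {p, q}

{p, q}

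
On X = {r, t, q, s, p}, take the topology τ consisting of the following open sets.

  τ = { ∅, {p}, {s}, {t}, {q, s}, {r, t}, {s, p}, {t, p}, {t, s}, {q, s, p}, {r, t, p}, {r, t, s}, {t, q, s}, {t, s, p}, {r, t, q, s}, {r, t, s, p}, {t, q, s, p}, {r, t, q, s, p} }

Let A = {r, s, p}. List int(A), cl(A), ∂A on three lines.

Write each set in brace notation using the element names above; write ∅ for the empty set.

interior: largest open inside A is {s, p} (from ∅, {p}, {s}, {s, p})
cl via duality: int({t, q}) = {t}, so X∖{t} = {r, q, s, p}
cl∖int = {r, q}

int(A) = {s, p}
cl(A)  = {r, q, s, p}
∂A     = {r, q}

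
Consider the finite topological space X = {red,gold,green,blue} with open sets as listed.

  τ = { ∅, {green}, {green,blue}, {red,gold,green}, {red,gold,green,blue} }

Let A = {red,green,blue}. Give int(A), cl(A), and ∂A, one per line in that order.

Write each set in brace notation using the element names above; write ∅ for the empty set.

int(A) = {green,blue}
cl(A)  = {red,gold,green,blue}
∂A     = {red,gold}

open subsets of A: ∅, {green}, {green,blue}; so int(A) = {green,blue}
closure: X∖int(X∖A) = X∖∅ = {red,gold,green,blue}
∂A = {red,gold,green,blue} minus {green,blue} = {red,gold}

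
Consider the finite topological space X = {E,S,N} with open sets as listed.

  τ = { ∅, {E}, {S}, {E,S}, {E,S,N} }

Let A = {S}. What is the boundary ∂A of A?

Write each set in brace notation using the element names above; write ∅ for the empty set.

{N}

open subsets of A: ∅, {S}; so int(A) = {S}
closure: X∖int(X∖A) = X∖{E} = {S,N}
∂A = {S,N} minus {S} = {N}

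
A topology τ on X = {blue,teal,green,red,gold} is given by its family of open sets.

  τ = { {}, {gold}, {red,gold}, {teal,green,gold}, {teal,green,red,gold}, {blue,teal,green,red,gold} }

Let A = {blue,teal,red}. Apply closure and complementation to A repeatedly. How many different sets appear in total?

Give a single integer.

cl via duality: int({green,gold}) = {gold}, so X∖{gold} = {blue,teal,green,red}
Write k for closure, c for complement:
  1. A     = {blue,teal,red}
  2. kA    = {blue,teal,green,red}
  3. cA    = {green,gold}
  4. ckA   = {gold}
  5. kcA   = {blue,teal,green,red,gold}
  6. ckcA  = {}
applying k or c yields no new set

6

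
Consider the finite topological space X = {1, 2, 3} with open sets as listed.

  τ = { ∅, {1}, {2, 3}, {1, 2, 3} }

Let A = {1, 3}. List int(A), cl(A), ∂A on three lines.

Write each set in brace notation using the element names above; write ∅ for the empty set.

int(A) = {1}
cl(A)  = {1, 2, 3}
∂A     = {2, 3}

open subsets of A: ∅, {1}; so int(A) = {1}
closure: X∖int(X∖A) = X∖∅ = {1, 2, 3}
∂A = {1, 2, 3} minus {1} = {2, 3}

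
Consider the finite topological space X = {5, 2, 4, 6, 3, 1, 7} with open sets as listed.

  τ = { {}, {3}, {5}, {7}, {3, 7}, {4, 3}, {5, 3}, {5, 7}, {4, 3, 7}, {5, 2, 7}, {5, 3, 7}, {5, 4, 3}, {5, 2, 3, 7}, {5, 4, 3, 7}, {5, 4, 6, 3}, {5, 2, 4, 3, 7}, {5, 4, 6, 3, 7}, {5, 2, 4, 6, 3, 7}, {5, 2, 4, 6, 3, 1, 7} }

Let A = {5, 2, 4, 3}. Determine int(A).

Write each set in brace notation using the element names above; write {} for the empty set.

{5, 4, 3}

open subsets of A: {}, {5}, {3}, {4, 3}, {5, 3}, {5, 4, 3}; so int(A) = {5, 4, 3}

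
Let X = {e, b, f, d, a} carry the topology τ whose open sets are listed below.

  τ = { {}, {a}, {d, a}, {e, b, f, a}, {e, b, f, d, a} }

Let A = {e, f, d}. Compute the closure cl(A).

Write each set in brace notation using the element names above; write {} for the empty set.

X∖A={b, a}, int(X∖A)={a}, hence cl(A)={e, b, f, d}

{e, b, f, d}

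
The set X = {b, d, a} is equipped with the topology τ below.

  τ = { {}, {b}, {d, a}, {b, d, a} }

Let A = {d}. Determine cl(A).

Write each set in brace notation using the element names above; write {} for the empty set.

{d, a}

cl via duality: int({b, a}) = {b}, so X∖{b} = {d, a}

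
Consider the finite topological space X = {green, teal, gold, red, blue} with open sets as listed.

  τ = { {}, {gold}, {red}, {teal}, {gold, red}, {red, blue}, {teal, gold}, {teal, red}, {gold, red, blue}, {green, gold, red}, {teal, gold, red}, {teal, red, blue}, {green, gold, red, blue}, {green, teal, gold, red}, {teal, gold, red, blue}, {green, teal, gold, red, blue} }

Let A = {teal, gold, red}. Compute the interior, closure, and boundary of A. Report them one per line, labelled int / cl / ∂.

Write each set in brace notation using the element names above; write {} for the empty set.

int(A) = {teal, gold, red}
cl(A)  = {green, teal, gold, red, blue}
∂A     = {green, blue}

open subsets of A: {}, {gold}, {red}, {teal}, {gold, red}, {teal, gold}, {teal, red}, {teal, gold, red}; so int(A) = {teal, gold, red}
closure: X∖int(X∖A) = X∖{} = {green, teal, gold, red, blue}
∂A = {green, teal, gold, red, blue} minus {teal, gold, red} = {green, blue}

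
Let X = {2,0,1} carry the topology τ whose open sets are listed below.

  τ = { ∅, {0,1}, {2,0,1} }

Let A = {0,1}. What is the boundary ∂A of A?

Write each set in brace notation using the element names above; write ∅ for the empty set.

{2}

interior: largest open inside A is {0,1} (from ∅, {0,1})
cl via duality: int({2}) = ∅, so X∖∅ = {2,0,1}
cl∖int = {2}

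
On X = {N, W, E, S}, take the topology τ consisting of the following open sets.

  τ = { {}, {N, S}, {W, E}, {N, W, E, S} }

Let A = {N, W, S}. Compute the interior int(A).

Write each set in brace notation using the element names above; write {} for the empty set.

{N, S}

interior: largest open inside A is {N, S} (from {}, {N, S})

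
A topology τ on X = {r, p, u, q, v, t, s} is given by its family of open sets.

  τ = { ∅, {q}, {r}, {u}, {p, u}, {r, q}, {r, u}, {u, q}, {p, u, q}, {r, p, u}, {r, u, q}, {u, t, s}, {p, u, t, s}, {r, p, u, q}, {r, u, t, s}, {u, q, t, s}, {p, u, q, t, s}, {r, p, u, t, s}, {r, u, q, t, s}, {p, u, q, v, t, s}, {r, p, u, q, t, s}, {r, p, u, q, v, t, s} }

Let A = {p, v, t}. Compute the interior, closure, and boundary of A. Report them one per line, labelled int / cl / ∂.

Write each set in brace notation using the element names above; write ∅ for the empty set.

int(A) = ∅
cl(A)  = {p, v, t, s}
∂A     = {p, v, t, s}

opens ⊆ A: ∅; union → int = ∅
complement {r, u, q, s}; its interior {r, u, q}; cl(A) = X∖{r, u, q} = {p, v, t, s}
boundary = {p, v, t, s} ∖ ∅ = {p, v, t, s}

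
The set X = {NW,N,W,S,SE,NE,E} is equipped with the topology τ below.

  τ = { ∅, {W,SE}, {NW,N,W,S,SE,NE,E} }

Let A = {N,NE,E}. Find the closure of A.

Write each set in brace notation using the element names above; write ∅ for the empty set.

{NW,N,S,NE,E}

complement {NW,W,S,SE}; its interior {W,SE}; cl(A) = X∖{W,SE} = {NW,N,S,NE,E}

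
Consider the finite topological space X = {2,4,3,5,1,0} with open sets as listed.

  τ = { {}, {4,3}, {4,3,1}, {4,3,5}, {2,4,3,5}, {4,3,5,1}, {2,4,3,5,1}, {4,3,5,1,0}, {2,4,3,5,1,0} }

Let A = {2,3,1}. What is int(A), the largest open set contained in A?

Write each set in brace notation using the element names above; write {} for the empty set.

{}

open subsets of A: {}; so int(A) = {}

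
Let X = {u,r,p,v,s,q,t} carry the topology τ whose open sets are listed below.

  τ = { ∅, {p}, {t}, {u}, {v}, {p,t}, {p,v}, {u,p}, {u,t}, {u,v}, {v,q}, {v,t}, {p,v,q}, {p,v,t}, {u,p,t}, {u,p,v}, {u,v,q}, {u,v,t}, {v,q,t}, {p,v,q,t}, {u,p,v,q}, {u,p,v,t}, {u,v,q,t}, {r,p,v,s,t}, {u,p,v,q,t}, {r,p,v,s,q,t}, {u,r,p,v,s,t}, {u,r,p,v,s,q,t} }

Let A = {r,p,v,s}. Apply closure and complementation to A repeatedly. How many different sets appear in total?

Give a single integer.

8

closure: X∖int(X∖A) = X∖{u,t} = {r,p,v,s,q}
Let k=closure and c=complement:
  1. A     = {r,p,v,s}
  2. kA    = {r,p,v,s,q}
  3. cA    = {u,q,t}
  4. ckA   = {u,t}
  5. kcA   = {u,r,s,q,t}
  6. kckA  = {u,r,s,t}
  7. ckcA  = {p,v}
  8. ckckA = {p,v,q}
— saturated at 8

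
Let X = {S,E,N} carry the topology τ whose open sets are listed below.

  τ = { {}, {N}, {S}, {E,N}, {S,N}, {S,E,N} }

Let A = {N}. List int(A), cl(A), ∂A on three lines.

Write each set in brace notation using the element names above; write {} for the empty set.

U open, U⊆A: {}, {N}. int(A) = ⋃ = {N}
X∖A={S,E}, int(X∖A)={S}, hence cl(A)={E,N}
∂A: remove int from cl → {E}

int(A) = {N}
cl(A)  = {E,N}
∂A     = {E}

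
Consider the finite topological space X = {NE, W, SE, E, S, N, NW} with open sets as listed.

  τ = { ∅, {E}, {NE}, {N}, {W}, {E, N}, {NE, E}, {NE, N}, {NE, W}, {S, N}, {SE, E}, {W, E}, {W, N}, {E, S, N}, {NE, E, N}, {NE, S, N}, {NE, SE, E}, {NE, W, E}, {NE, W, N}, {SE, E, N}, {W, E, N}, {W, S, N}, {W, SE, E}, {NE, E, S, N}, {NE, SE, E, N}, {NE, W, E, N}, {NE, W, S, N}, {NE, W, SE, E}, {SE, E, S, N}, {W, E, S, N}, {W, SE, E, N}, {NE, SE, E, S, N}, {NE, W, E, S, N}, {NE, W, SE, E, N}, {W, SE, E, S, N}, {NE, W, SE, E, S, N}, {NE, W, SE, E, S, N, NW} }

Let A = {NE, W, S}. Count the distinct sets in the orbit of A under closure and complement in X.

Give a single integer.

8

X∖A={SE, E, N, NW}, int(X∖A)={SE, E, N}, hence cl(A)={NE, W, S, NW}
Orbit (k=closure, c=complement):
  1. A     = {NE, W, S}
  2. kA    = {NE, W, S, NW}
  3. cA    = {SE, E, N, NW}
  4. ckA   = {SE, E, N}
  5. kcA   = {SE, E, S, N, NW}
  6. ckcA  = {NE, W}
  7. kckcA = {NE, W, NW}
  8. ckckcA = {SE, E, S, N}
(closed under both — stop)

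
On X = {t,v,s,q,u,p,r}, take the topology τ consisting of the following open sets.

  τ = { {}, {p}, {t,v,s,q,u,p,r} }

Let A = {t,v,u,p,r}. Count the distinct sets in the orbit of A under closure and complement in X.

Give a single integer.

complement {s,q}; its interior {}; cl(A) = X∖{} = {t,v,s,q,u,p,r}
With k = closure, c = complement:
  1. A     = {t,v,u,p,r}
  2. kA    = {t,v,s,q,u,p,r}
  3. cA    = {s,q}
  4. ckA   = {}
  5. kcA   = {t,v,s,q,u,r}
  6. ckcA  = {p}
k, c of each give nothing new

6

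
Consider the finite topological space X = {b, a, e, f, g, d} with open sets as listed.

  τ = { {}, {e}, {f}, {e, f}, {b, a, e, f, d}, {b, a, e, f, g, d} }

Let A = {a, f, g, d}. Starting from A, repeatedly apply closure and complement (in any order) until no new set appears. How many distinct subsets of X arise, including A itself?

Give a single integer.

6

cl via duality: int({b, e}) = {e}, so X∖{e} = {b, a, f, g, d}
Write k for closure, c for complement:
  1. A     = {a, f, g, d}
  2. kA    = {b, a, f, g, d}
  3. cA    = {b, e}
  4. ckA   = {e}
  5. kcA   = {b, a, e, g, d}
  6. ckcA  = {f}
applying k or c yields no new set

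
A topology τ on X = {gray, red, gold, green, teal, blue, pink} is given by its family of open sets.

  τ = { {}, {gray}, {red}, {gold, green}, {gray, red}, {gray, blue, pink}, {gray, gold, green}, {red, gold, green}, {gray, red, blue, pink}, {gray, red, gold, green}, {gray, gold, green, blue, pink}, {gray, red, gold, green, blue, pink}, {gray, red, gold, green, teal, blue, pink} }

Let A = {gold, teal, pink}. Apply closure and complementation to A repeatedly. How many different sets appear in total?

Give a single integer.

cl via duality: int({gray, red, green, blue}) = {gray, red}, so X∖{gray, red} = {gold, green, teal, blue, pink}
Write k for closure, c for complement:
  1. A     = {gold, teal, pink}
  2. kA    = {gold, green, teal, blue, pink}
  3. cA    = {gray, red, green, blue}
  4. ckA   = {gray, red}
  5. kcA   = {gray, red, gold, green, teal, blue, pink}
  6. kckA  = {gray, red, teal, blue, pink}
  7. ckcA  = {}
  8. ckckA = {gold, green}
  9. kckckA = {gold, green, teal}
  10. ckckckA = {gray, red, blue, pink}
applying k or c yields no new set

10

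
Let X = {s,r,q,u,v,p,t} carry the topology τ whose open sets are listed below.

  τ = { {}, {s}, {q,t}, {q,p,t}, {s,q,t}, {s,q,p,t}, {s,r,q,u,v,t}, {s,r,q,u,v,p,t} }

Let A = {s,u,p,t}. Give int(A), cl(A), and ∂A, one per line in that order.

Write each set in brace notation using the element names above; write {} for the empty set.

int(A) = {s}
cl(A)  = {s,r,q,u,v,p,t}
∂A     = {r,q,u,v,p,t}

open subsets of A: {}, {s}; so int(A) = {s}
closure: X∖int(X∖A) = X∖{} = {s,r,q,u,v,p,t}
∂A = {s,r,q,u,v,p,t} minus {s} = {r,q,u,v,p,t}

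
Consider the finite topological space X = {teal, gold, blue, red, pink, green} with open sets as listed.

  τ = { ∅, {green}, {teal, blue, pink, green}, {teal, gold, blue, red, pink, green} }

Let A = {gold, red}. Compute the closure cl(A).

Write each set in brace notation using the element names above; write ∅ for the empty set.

{gold, red}

cl via duality: int({teal, blue, pink, green}) = {teal, blue, pink, green}, so X∖{teal, blue, pink, green} = {gold, red}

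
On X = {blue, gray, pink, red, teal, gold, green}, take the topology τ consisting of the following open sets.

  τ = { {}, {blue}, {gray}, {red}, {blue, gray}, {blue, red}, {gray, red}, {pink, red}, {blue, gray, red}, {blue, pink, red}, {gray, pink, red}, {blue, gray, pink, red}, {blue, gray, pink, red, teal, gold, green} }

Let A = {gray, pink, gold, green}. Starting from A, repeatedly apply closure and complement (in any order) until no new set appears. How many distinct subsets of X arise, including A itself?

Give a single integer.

8

cl via duality: int({blue, red, teal}) = {blue, red}, so X∖{blue, red} = {gray, pink, teal, gold, green}
Write k for closure, c for complement:
  1. A     = {gray, pink, gold, green}
  2. kA    = {gray, pink, teal, gold, green}
  3. cA    = {blue, red, teal}
  4. ckA   = {blue, red}
  5. kcA   = {blue, pink, red, teal, gold, green}
  6. ckcA  = {gray}
  7. kckcA = {gray, teal, gold, green}
  8. ckckcA = {blue, pink, red}
applying k or c yields no new set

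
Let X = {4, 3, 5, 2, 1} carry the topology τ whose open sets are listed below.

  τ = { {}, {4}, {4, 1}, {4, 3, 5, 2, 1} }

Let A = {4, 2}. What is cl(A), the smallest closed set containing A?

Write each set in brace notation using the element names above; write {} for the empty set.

{4, 3, 5, 2, 1}

closure: X∖int(X∖A) = X∖{} = {4, 3, 5, 2, 1}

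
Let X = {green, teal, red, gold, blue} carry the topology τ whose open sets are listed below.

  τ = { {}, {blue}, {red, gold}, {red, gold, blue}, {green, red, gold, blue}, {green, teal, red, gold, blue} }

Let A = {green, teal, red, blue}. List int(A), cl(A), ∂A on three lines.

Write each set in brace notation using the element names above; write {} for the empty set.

int(A) = {blue}
cl(A)  = {green, teal, red, gold, blue}
∂A     = {green, teal, red, gold}

interior: largest open inside A is {blue} (from {}, {blue})
cl via duality: int({gold}) = {}, so X∖{} = {green, teal, red, gold, blue}
cl∖int = {green, teal, red, gold}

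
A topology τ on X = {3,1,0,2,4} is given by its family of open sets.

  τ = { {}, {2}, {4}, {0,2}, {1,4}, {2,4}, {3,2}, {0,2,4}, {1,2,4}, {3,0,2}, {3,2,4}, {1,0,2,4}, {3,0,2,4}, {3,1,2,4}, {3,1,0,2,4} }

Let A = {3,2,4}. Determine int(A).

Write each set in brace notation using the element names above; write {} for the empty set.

opens ⊆ A: {}, {4}, {2}, {2,4}, {3,2}, {3,2,4}; union → int = {3,2,4}

{3,2,4}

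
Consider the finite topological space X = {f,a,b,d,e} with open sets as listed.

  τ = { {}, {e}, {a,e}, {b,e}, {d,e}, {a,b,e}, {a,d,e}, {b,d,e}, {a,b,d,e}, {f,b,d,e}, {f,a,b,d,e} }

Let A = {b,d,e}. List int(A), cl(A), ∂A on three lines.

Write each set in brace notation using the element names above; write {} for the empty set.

int(A) = {b,d,e}
cl(A)  = {f,a,b,d,e}
∂A     = {f,a}

opens ⊆ A: {}, {e}, {d,e}, {b,e}, {b,d,e}; union → int = {b,d,e}
complement {f,a}; its interior {}; cl(A) = X∖{} = {f,a,b,d,e}
boundary = {f,a,b,d,e} ∖ {b,d,e} = {f,a}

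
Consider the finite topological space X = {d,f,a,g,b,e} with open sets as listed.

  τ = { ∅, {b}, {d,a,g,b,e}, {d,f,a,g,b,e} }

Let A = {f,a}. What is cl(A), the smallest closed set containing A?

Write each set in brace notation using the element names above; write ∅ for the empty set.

{d,f,a,g,e}

closure: X∖int(X∖A) = X∖{b} = {d,f,a,g,e}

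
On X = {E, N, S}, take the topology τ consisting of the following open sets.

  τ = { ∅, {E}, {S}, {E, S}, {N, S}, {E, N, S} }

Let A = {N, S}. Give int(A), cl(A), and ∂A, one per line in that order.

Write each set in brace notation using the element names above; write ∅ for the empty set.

int(A) = {N, S}
cl(A)  = {N, S}
∂A     = ∅

opens ⊆ A: ∅, {S}, {N, S}; union → int = {N, S}
complement {E}; its interior {E}; cl(A) = X∖{E} = {N, S}
boundary = {N, S} ∖ {N, S} = ∅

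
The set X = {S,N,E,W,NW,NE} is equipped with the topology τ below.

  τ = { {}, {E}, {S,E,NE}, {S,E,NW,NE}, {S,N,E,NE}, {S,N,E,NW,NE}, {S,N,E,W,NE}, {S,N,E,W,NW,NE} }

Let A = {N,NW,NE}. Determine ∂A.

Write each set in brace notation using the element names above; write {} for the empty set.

{S,N,W,NW,NE}

open subsets of A: {}; so int(A) = {}
closure: X∖int(X∖A) = X∖{E} = {S,N,W,NW,NE}
∂A = {S,N,W,NW,NE} minus {} = {S,N,W,NW,NE}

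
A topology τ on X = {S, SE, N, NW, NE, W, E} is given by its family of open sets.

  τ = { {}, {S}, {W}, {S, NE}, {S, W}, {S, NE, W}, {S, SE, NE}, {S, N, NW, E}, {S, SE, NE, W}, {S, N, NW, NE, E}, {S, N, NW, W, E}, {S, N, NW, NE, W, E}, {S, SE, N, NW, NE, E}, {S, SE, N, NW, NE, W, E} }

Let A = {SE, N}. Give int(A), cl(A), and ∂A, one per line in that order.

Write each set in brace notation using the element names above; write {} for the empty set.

opens ⊆ A: {}; union → int = {}
complement {S, NW, NE, W, E}; its interior {S, NE, W}; cl(A) = X∖{S, NE, W} = {SE, N, NW, E}
boundary = {SE, N, NW, E} ∖ {} = {SE, N, NW, E}

int(A) = {}
cl(A)  = {SE, N, NW, E}
∂A     = {SE, N, NW, E}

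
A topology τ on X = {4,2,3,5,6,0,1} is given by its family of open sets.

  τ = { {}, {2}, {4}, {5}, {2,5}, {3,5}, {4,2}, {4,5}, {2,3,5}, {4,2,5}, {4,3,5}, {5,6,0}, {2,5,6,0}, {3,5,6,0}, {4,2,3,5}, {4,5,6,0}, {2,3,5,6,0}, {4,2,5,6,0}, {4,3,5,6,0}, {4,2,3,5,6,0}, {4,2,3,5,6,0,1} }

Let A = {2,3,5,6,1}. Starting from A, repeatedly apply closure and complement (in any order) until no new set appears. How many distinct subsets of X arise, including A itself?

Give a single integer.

8

closure: X∖int(X∖A) = X∖{4} = {2,3,5,6,0,1}
Let k=closure and c=complement:
  1. A     = {2,3,5,6,1}
  2. kA    = {2,3,5,6,0,1}
  3. cA    = {4,0}
  4. ckA   = {4}
  5. kcA   = {4,6,0,1}
  6. kckA  = {4,1}
  7. ckcA  = {2,3,5}
  8. ckckA = {2,3,5,6,0}
— saturated at 8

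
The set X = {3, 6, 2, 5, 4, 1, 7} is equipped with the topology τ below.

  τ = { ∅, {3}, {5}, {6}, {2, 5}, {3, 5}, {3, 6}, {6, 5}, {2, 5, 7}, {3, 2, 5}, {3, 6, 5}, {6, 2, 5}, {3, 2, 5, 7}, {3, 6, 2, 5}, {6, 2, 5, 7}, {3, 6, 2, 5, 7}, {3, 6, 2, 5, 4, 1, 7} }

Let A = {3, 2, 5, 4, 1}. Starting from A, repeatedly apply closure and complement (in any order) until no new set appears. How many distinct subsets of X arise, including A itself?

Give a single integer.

X∖A={6, 7}, int(X∖A)={6}, hence cl(A)={3, 2, 5, 4, 1, 7}
Orbit (k=closure, c=complement):
  1. A     = {3, 2, 5, 4, 1}
  2. kA    = {3, 2, 5, 4, 1, 7}
  3. cA    = {6, 7}
  4. ckA   = {6}
  5. kcA   = {6, 4, 1, 7}
  6. kckA  = {6, 4, 1}
  7. ckcA  = {3, 2, 5}
  8. ckckA = {3, 2, 5, 7}
(closed under both — stop)

8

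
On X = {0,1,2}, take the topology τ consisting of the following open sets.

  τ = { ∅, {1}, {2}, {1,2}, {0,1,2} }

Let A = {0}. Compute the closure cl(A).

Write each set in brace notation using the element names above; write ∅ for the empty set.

{0}

complement {1,2}; its interior {1,2}; cl(A) = X∖{1,2} = {0}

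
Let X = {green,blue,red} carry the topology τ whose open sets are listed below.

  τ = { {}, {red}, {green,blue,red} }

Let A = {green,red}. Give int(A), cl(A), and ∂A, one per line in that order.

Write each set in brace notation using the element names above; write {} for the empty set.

int(A) = {red}
cl(A)  = {green,blue,red}
∂A     = {green,blue}

U open, U⊆A: {}, {red}. int(A) = ⋃ = {red}
X∖A={blue}, int(X∖A)={}, hence cl(A)={green,blue,red}
∂A: remove int from cl → {green,blue}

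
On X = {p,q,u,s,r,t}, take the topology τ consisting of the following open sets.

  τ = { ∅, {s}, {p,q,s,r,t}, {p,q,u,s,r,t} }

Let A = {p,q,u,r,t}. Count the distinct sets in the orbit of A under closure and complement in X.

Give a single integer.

4

closure: X∖int(X∖A) = X∖{s} = {p,q,u,r,t}
Let k=closure and c=complement:
  1. A     = {p,q,u,r,t}
  2. cA    = {s}
  3. kcA   = {p,q,u,s,r,t}
  4. ckcA  = ∅
— saturated at 4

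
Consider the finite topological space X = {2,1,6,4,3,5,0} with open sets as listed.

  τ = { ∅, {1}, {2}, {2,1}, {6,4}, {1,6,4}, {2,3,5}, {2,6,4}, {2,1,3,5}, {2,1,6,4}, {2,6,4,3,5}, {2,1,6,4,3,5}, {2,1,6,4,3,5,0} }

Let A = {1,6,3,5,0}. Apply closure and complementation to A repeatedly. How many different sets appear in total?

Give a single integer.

12

complement {2,4}; its interior {2}; cl(A) = X∖{2} = {1,6,4,3,5,0}
With k = closure, c = complement:
  1. A     = {1,6,3,5,0}
  2. kA    = {1,6,4,3,5,0}
  3. cA    = {2,4}
  4. ckA   = {2}
  5. kcA   = {2,6,4,3,5,0}
  6. kckA  = {2,3,5,0}
  7. ckcA  = {1}
  8. ckckA = {1,6,4}
  9. kckcA = {1,0}
  10. kckckA = {1,6,4,0}
  11. ckckcA = {2,6,4,3,5}
  12. ckckckA = {2,3,5}
k, c of each give nothing new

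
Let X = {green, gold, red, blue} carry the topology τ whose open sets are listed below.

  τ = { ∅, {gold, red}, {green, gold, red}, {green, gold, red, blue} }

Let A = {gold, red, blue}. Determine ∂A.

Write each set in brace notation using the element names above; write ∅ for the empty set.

opens ⊆ A: ∅, {gold, red}; union → int = {gold, red}
complement {green}; its interior ∅; cl(A) = X∖∅ = {green, gold, red, blue}
boundary = {green, gold, red, blue} ∖ {gold, red} = {green, blue}

{green, blue}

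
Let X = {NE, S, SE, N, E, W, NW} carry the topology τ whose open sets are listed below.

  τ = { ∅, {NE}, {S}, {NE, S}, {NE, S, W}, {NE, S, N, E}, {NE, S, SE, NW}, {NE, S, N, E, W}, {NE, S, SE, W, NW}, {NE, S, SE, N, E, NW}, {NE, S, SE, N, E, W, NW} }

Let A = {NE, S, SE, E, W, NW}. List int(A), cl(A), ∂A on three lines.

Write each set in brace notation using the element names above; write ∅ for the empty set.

int(A) = {NE, S, SE, W, NW}
cl(A)  = {NE, S, SE, N, E, W, NW}
∂A     = {N, E}

interior: largest open inside A is {NE, S, SE, W, NW} (from ∅, {S}, {NE}, {NE, S}, {NE, S, W}, {NE, S, SE, NW}, {NE, S, SE, W, NW})
cl via duality: int({N}) = ∅, so X∖∅ = {NE, S, SE, N, E, W, NW}
cl∖int = {N, E}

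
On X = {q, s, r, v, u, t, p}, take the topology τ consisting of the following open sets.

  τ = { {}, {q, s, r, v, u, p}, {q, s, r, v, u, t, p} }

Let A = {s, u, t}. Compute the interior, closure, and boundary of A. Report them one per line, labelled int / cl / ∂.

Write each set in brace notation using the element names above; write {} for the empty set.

interior: largest open inside A is {} (from {})
cl via duality: int({q, r, v, p}) = {}, so X∖{} = {q, s, r, v, u, t, p}
cl∖int = {q, s, r, v, u, t, p}

int(A) = {}
cl(A)  = {q, s, r, v, u, t, p}
∂A     = {q, s, r, v, u, t, p}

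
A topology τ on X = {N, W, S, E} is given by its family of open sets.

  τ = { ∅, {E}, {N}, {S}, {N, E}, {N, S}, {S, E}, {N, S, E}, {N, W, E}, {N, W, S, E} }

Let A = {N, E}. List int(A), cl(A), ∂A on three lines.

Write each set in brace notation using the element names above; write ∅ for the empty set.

U open, U⊆A: ∅, {N}, {E}, {N, E}. int(A) = ⋃ = {N, E}
X∖A={W, S}, int(X∖A)={S}, hence cl(A)={N, W, E}
∂A: remove int from cl → {W}

int(A) = {N, E}
cl(A)  = {N, W, E}
∂A     = {W}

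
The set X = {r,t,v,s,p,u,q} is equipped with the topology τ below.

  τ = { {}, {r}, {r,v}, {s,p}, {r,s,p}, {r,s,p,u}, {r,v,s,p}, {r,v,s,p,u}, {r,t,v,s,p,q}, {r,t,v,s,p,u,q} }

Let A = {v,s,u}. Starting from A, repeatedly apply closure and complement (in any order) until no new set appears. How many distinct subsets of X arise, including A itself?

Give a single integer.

10

cl via duality: int({r,t,p,q}) = {r}, so X∖{r} = {t,v,s,p,u,q}
Write k for closure, c for complement:
  1. A     = {v,s,u}
  2. kA    = {t,v,s,p,u,q}
  3. cA    = {r,t,p,q}
  4. ckA   = {r}
  5. kcA   = {r,t,v,s,p,u,q}
  6. kckA  = {r,t,v,u,q}
  7. ckcA  = {}
  8. ckckA = {s,p}
  9. kckckA = {t,s,p,u,q}
  10. ckckckA = {r,v}
applying k or c yields no new set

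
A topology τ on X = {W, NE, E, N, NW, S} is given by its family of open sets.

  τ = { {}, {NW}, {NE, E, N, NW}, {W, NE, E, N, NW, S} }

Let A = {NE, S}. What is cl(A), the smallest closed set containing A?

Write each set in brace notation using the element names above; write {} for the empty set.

X∖A={W, E, N, NW}, int(X∖A)={NW}, hence cl(A)={W, NE, E, N, S}

{W, NE, E, N, S}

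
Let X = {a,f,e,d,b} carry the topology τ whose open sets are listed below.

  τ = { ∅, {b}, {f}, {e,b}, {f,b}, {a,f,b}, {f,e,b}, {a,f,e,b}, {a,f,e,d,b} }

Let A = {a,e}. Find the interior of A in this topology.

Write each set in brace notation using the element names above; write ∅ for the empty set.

U open, U⊆A: ∅. int(A) = ⋃ = ∅

∅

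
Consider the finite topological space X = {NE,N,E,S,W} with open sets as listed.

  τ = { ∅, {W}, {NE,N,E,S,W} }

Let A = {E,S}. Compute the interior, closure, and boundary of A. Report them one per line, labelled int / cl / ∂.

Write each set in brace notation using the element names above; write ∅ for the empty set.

int(A) = ∅
cl(A)  = {NE,N,E,S}
∂A     = {NE,N,E,S}

opens ⊆ A: ∅; union → int = ∅
complement {NE,N,W}; its interior {W}; cl(A) = X∖{W} = {NE,N,E,S}
boundary = {NE,N,E,S} ∖ ∅ = {NE,N,E,S}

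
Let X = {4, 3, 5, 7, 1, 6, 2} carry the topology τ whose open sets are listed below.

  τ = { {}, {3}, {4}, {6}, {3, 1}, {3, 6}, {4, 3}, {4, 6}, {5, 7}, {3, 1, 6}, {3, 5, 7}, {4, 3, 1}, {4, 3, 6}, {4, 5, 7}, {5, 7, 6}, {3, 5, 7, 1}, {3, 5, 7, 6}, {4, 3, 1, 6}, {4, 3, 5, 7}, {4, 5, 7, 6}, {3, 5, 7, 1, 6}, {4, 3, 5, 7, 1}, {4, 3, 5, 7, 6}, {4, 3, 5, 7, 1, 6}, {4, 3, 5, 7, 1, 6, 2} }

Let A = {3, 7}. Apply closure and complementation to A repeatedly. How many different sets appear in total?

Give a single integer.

12

cl via duality: int({4, 5, 1, 6, 2}) = {4, 6}, so X∖{4, 6} = {3, 5, 7, 1, 2}
Write k for closure, c for complement:
  1. A     = {3, 7}
  2. kA    = {3, 5, 7, 1, 2}
  3. cA    = {4, 5, 1, 6, 2}
  4. ckA   = {4, 6}
  5. kcA   = {4, 5, 7, 1, 6, 2}
  6. kckA  = {4, 6, 2}
  7. ckcA  = {3}
  8. ckckA = {3, 5, 7, 1}
  9. kckcA = {3, 1, 2}
  10. ckckcA = {4, 5, 7, 6}
  11. kckckcA = {4, 5, 7, 6, 2}
  12. ckckckcA = {3, 1}
applying k or c yields no new set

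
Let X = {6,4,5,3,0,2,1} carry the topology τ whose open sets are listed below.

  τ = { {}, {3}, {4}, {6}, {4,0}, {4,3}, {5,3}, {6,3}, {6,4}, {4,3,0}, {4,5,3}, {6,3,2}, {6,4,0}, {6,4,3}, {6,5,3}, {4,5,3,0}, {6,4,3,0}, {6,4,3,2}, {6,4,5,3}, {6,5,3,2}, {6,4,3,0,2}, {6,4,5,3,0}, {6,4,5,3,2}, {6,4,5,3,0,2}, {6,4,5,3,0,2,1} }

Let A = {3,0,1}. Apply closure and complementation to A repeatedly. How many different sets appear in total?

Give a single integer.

cl via duality: int({6,4,5,2}) = {6,4}, so X∖{6,4} = {5,3,0,2,1}
Write k for closure, c for complement:
  1. A     = {3,0,1}
  2. kA    = {5,3,0,2,1}
  3. cA    = {6,4,5,2}
  4. ckA   = {6,4}
  5. kcA   = {6,4,5,0,2,1}
  6. kckA  = {6,4,0,2,1}
  7. ckcA  = {3}
  8. ckckA = {5,3}
  9. kckcA = {5,3,2,1}
  10. ckckcA = {6,4,0}
applying k or c yields no new set

10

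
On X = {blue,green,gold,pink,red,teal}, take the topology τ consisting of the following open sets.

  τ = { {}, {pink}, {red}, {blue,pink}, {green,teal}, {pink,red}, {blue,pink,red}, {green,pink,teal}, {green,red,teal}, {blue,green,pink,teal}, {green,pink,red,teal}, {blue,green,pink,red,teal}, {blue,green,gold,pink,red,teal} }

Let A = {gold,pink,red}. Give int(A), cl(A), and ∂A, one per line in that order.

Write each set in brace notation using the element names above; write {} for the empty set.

U open, U⊆A: {}, {red}, {pink}, {pink,red}. int(A) = ⋃ = {pink,red}
X∖A={blue,green,teal}, int(X∖A)={green,teal}, hence cl(A)={blue,gold,pink,red}
∂A: remove int from cl → {blue,gold}

int(A) = {pink,red}
cl(A)  = {blue,gold,pink,red}
∂A     = {blue,gold}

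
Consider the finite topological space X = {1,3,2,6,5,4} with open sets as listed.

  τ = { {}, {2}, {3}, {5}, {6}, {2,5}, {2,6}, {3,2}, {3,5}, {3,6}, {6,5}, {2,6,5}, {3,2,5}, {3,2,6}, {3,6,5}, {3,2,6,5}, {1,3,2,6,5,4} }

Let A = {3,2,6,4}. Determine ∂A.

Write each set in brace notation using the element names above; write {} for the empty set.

{1,4}

U open, U⊆A: {}, {6}, {2}, {3}, {2,6}, {3,2}, {3,6}, {3,2,6}. int(A) = ⋃ = {3,2,6}
X∖A={1,5}, int(X∖A)={5}, hence cl(A)={1,3,2,6,4}
∂A: remove int from cl → {1,4}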